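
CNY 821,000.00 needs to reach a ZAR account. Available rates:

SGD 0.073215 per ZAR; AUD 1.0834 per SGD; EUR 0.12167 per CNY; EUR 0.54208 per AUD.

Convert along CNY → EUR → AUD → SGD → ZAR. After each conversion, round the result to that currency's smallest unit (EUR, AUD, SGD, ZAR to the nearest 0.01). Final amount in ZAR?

CNY 821,000.00 × 0.12167 = EUR 99,891.07
EUR 99,891.07 ÷ 0.54208 = AUD 184,273.67
AUD 184,273.67 ÷ 1.0834 = SGD 170,088.31
SGD 170,088.31 ÷ 0.073215 = ZAR 2,323,134.74

ZAR 2,323,134.74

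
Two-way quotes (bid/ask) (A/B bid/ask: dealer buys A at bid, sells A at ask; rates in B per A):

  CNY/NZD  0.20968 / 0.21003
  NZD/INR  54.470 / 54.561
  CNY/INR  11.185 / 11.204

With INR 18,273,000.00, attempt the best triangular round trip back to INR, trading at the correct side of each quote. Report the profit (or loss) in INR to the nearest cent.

Best loop INR → CNY → NZD → INR:
INR 18,273,000.00 ÷ 11.204 (buy CNY at ask) = CNY 1,630,935.38
CNY 1,630,935.38 × 0.20968 (sell CNY at bid) = NZD 341,974.53
NZD 341,974.53 × 54.470 (sell NZD at bid) = INR 18,627,352.68

Net profit: INR 354,352.68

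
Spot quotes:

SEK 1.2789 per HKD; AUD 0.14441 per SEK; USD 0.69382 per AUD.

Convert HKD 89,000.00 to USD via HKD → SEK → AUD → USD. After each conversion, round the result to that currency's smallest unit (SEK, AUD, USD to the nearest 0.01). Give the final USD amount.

USD 11,404.35

HKD 89,000.00 × 1.2789 = SEK 113,822.10
SEK 113,822.10 × 0.14441 = AUD 16,437.05
AUD 16,437.05 × 0.69382 = USD 11,404.35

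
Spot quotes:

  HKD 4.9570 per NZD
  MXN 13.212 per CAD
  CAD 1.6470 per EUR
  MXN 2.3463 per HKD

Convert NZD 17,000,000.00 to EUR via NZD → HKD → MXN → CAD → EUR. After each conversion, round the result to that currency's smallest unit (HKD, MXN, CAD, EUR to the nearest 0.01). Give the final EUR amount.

EUR 9,086,344.88

NZD 17,000,000.00 × 4.9570 = HKD 84,269,000.00
HKD 84,269,000.00 × 2.3463 = MXN 197,720,354.70
MXN 197,720,354.70 ÷ 13.212 = CAD 14,965,210.01
CAD 14,965,210.01 ÷ 1.6470 = EUR 9,086,344.88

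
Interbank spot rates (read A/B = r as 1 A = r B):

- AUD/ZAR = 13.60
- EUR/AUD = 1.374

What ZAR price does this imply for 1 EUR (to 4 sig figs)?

EUR/ZAR = 18.69

1 EUR × 1.374 = 1.374 AUD
1.374 AUD × 13.60 = 18.6864 ZAR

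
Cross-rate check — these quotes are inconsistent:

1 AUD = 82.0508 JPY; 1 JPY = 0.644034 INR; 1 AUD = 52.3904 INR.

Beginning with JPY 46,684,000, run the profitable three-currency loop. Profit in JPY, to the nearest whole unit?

Profit: JPY 403,752

Profitable loop is JPY → INR → AUD → JPY:
JPY 46,684,000 × 0.644034 = INR 30,066,083.26
INR 30,066,083.26 ÷ 52.3904 = AUD 573,885.35
AUD 573,885.35 × 82.0508 = JPY 47,087,752
Profit = JPY 47,087,752 − JPY 46,684,000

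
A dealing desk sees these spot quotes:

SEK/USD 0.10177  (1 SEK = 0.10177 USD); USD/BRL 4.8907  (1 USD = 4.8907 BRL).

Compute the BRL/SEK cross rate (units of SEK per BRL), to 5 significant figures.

1 BRL ÷ 4.8907 = 0.20447 USD
0.20447 USD ÷ 0.10177 = 2.00914 SEK

BRL/SEK = 2.0091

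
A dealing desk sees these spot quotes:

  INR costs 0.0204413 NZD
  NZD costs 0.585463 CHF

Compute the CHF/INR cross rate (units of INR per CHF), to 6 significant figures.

1 CHF ÷ 0.585463 = 1.70805 NZD
1.70805 NZD ÷ 0.0204413 = 83.5588 INR

CHF/INR = 83.5588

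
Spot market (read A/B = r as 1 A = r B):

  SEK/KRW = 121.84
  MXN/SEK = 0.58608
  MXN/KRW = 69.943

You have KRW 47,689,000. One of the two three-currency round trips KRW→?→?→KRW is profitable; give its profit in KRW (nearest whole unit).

Profit: KRW 998,867

Profitable loop is KRW → MXN → SEK → KRW:
KRW 47,689,000 ÷ 69.943 = MXN 681,826.63
MXN 681,826.63 × 0.58608 = SEK 399,604.95
SEK 399,604.95 × 121.84 = KRW 48,687,867
Profit = KRW 48,687,867 − KRW 47,689,000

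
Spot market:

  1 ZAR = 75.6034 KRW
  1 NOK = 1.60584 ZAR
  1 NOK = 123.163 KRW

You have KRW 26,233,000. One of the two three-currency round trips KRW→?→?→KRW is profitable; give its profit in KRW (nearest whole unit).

Profitable loop is KRW → ZAR → NOK → KRW:
KRW 26,233,000 ÷ 75.6034 = ZAR 346,981.75
ZAR 346,981.75 ÷ 1.60584 = NOK 216,074.92
NOK 216,074.92 × 123.163 = KRW 26,612,435
Profit = KRW 26,612,435 − KRW 26,233,000

Profit: KRW 379,435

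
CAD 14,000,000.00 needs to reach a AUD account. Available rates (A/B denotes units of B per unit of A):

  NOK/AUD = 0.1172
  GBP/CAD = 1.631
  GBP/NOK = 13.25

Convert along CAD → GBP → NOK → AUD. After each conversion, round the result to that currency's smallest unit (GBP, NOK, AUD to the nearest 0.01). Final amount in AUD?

AUD 13,329,613.74

CAD 14,000,000.00 ÷ 1.631 = GBP 8,583,690.99
GBP 8,583,690.99 × 13.25 = NOK 113,733,905.62
NOK 113,733,905.62 × 0.1172 = AUD 13,329,613.74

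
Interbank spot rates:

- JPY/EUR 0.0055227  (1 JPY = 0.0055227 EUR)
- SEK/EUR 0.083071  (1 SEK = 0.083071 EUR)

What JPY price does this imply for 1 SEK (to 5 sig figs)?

SEK/JPY = 15.042

1 SEK × 0.083071 = 0.083071 EUR
0.083071 EUR ÷ 0.0055227 = 15.0417 JPY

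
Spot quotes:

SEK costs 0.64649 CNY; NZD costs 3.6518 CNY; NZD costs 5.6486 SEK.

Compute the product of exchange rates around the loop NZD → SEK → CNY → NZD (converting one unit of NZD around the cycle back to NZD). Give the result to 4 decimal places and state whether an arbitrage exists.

1.0000 (no arbitrage)

Around NZD → SEK → CNY → NZD: 1 × 5.6486 × 0.64649 ÷ 3.6518 = 0.999990
Product ≈ 1 (deviation 0.001%, within rounding noise).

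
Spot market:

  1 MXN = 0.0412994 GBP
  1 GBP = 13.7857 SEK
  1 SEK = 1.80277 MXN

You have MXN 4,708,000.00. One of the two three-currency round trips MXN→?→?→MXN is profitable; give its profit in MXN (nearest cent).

Profitable loop is MXN → GBP → SEK → MXN:
MXN 4,708,000.00 × 0.0412994 = GBP 194,437.58
GBP 194,437.58 × 13.7857 = SEK 2,680,458.08
SEK 2,680,458.08 × 1.80277 = MXN 4,832,249.41
Profit = MXN 4,832,249.41 − MXN 4,708,000.00

Profit: MXN 124,249.41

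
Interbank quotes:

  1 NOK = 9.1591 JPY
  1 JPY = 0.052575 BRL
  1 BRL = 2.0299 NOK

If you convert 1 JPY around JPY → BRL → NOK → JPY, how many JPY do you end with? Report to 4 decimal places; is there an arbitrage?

Around JPY → BRL → NOK → JPY: 1 × 0.052575 × 2.0299 × 9.1591 = 0.977477
Product < 1; profitable direction is JPY → NOK → BRL → JPY.

0.9775 (arbitrage exists)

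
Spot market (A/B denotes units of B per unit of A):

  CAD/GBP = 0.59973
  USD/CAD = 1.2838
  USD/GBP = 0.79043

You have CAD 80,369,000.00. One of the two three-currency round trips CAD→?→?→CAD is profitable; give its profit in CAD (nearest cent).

Profit: CAD 2,139,527.12

Profitable loop is CAD → USD → GBP → CAD:
CAD 80,369,000.00 ÷ 1.2838 = USD 62,602,430.29
USD 62,602,430.29 × 0.79043 = GBP 49,482,838.97
GBP 49,482,838.97 ÷ 0.59973 = CAD 82,508,527.12
Profit = CAD 82,508,527.12 − CAD 80,369,000.00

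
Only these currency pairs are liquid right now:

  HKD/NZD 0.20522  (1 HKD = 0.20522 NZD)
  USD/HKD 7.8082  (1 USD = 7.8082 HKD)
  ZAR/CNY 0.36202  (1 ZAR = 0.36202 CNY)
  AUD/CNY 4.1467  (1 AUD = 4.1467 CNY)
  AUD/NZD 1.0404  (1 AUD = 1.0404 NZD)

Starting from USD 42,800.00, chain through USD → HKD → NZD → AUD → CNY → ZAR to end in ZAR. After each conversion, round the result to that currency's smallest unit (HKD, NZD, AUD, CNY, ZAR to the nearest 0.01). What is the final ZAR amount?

USD 42,800.00 × 7.8082 = HKD 334,190.96
HKD 334,190.96 × 0.20522 = NZD 68,582.67
NZD 68,582.67 ÷ 1.0404 = AUD 65,919.52
AUD 65,919.52 × 4.1467 = CNY 273,348.47
CNY 273,348.47 ÷ 0.36202 = ZAR 755,064.55

ZAR 755,064.55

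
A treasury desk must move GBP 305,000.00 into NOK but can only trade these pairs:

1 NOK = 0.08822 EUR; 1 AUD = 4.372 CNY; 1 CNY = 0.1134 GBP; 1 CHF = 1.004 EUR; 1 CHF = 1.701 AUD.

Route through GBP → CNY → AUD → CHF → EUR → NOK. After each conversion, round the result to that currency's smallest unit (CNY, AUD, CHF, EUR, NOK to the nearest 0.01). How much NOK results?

NOK 4,115,939.47

GBP 305,000.00 ÷ 0.1134 = CNY 2,689,594.36
CNY 2,689,594.36 ÷ 4.372 = AUD 615,186.27
AUD 615,186.27 ÷ 1.701 = CHF 361,661.53
CHF 361,661.53 × 1.004 = EUR 363,108.18
EUR 363,108.18 ÷ 0.08822 = NOK 4,115,939.47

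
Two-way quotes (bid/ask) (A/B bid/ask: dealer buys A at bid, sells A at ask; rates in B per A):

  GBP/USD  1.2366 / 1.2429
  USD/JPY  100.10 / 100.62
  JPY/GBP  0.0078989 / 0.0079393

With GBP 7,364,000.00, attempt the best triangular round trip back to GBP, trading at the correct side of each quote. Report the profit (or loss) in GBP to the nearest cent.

Best loop GBP → JPY → USD → GBP:
GBP 7,364,000.00 ÷ 0.0079393 (buy JPY at ask) = JPY 927,537,692
JPY 927,537,692 ÷ 100.62 (buy USD at ask) = USD 9,218,223.93
USD 9,218,223.93 ÷ 1.2429 (buy GBP at ask) = GBP 7,416,706.04

Net profit: GBP 52,706.04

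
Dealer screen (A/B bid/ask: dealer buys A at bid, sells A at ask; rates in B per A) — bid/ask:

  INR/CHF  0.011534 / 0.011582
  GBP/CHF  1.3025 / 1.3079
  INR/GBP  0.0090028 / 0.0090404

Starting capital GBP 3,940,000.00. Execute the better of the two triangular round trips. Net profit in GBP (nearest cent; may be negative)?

Best loop GBP → CHF → INR → GBP:
GBP 3,940,000.00 × 1.3025 (sell GBP at bid) = CHF 5,131,850.00
CHF 5,131,850.00 ÷ 0.011582 (buy INR at ask) = INR 443,088,413.05
INR 443,088,413.05 × 0.0090028 (sell INR at bid) = GBP 3,989,036.37

Net profit: GBP 49,036.37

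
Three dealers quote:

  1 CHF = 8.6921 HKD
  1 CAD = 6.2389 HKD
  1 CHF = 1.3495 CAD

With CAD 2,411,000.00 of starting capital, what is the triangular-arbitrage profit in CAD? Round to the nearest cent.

Profit: CAD 78,092.36

Profitable loop is CAD → CHF → HKD → CAD:
CAD 2,411,000.00 ÷ 1.3495 = CHF 1,786,587.63
CHF 1,786,587.63 × 8.6921 = HKD 15,529,198.30
HKD 15,529,198.30 ÷ 6.2389 = CAD 2,489,092.36
Profit = CAD 2,489,092.36 − CAD 2,411,000.00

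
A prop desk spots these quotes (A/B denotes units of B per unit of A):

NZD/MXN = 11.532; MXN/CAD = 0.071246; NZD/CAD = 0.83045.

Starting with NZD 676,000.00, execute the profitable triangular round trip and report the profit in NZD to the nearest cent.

Profit: NZD 7,274.27

Profitable loop is NZD → CAD → MXN → NZD:
NZD 676,000.00 × 0.83045 = CAD 561,384.20
CAD 561,384.20 ÷ 0.071246 = MXN 7,879,518.85
MXN 7,879,518.85 ÷ 11.532 = NZD 683,274.27
Profit = NZD 683,274.27 − NZD 676,000.00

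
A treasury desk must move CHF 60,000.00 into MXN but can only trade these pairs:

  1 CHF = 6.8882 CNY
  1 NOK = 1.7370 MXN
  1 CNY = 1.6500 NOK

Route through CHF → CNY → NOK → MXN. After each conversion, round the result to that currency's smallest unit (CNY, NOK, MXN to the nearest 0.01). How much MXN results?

MXN 1,184,515.54

CHF 60,000.00 × 6.8882 = CNY 413,292.00
CNY 413,292.00 × 1.6500 = NOK 681,931.80
NOK 681,931.80 × 1.7370 = MXN 1,184,515.54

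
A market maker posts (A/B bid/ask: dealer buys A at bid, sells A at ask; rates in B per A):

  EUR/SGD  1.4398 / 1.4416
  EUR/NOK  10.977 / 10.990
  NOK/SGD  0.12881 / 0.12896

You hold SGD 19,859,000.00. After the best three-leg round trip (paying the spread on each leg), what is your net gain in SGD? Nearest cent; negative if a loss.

Net profit: SGD 315,688.05

Best loop SGD → NOK → EUR → SGD:
SGD 19,859,000.00 ÷ 0.12896 (buy NOK at ask) = NOK 153,993,486.35
NOK 153,993,486.35 ÷ 10.990 (buy EUR at ask) = EUR 14,012,146.16
EUR 14,012,146.16 × 1.4398 (sell EUR at bid) = SGD 20,174,688.05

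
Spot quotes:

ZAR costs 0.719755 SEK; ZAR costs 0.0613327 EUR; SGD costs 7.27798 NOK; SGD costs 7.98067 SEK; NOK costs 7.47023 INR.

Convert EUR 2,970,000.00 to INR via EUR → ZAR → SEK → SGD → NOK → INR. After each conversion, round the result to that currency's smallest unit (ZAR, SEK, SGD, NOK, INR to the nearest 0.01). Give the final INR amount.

INR 237,440,355.91

EUR 2,970,000.00 ÷ 0.0613327 = ZAR 48,424,413.08
ZAR 48,424,413.08 × 0.719755 = SEK 34,853,713.44
SEK 34,853,713.44 ÷ 7.98067 = SGD 4,367,266.59
SGD 4,367,266.59 × 7.27798 = NOK 31,784,878.90
NOK 31,784,878.90 × 7.47023 = INR 237,440,355.91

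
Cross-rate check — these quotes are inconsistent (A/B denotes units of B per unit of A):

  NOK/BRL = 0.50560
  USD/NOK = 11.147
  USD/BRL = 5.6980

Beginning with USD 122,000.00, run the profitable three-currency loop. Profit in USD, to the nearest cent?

Profitable loop is USD → BRL → NOK → USD:
USD 122,000.00 × 5.6980 = BRL 695,156.00
BRL 695,156.00 ÷ 0.50560 = NOK 1,374,912.97
NOK 1,374,912.97 ÷ 11.147 = USD 123,343.77
Profit = USD 123,343.77 − USD 122,000.00

Profit: USD 1,343.77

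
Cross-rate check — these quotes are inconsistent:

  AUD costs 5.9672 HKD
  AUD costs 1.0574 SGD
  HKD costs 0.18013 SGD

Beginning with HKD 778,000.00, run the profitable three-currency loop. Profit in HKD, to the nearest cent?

Profit: HKD 12,855.13

Profitable loop is HKD → SGD → AUD → HKD:
HKD 778,000.00 × 0.18013 = SGD 140,141.14
SGD 140,141.14 ÷ 1.0574 = AUD 132,533.71
AUD 132,533.71 × 5.9672 = HKD 790,855.13
Profit = HKD 790,855.13 − HKD 778,000.00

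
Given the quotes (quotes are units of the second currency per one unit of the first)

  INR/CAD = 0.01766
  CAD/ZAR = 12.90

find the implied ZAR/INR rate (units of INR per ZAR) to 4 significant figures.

1 ZAR ÷ 12.90 = 0.0775194 CAD
0.0775194 CAD ÷ 0.01766 = 4.38955 INR

ZAR/INR = 4.390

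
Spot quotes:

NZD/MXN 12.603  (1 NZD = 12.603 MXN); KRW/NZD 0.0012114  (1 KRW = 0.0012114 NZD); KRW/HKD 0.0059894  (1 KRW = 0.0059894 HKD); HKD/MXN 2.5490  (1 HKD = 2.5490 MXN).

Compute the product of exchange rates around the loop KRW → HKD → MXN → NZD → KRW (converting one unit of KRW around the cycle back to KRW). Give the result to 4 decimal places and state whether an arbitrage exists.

1.0000 (no arbitrage)

Around KRW → HKD → MXN → NZD → KRW: 1 × 0.0059894 × 2.5490 ÷ 12.603 ÷ 0.0012114 = 0.999981
Product ≈ 1 (deviation 0.002%, within rounding noise).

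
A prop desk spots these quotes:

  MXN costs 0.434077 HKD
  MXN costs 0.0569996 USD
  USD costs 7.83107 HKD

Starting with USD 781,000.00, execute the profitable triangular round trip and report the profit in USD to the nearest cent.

Profit: USD 22,113.96

Profitable loop is USD → HKD → MXN → USD:
USD 781,000.00 × 7.83107 = HKD 6,116,065.67
HKD 6,116,065.67 ÷ 0.434077 = MXN 14,089,817.41
MXN 14,089,817.41 × 0.0569996 = USD 803,113.96
Profit = USD 803,113.96 − USD 781,000.00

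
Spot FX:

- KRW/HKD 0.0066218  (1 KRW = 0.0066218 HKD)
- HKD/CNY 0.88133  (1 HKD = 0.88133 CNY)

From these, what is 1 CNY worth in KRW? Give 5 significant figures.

CNY/KRW = 171.35

1 CNY ÷ 0.88133 = 1.13465 HKD
1.13465 HKD ÷ 0.0066218 = 171.351 KRW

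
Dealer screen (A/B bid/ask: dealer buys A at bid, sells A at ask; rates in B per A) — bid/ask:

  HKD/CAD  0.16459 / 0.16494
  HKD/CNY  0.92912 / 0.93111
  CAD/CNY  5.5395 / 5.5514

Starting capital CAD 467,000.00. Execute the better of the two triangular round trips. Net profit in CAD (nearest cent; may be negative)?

Best loop CAD → HKD → CNY → CAD:
CAD 467,000.00 ÷ 0.16494 (buy HKD at ask) = HKD 2,831,332.61
HKD 2,831,332.61 × 0.92912 (sell HKD at bid) = CNY 2,630,647.75
CNY 2,630,647.75 ÷ 5.5514 (buy CAD at ask) = CAD 473,871.05

Net profit: CAD 6,871.05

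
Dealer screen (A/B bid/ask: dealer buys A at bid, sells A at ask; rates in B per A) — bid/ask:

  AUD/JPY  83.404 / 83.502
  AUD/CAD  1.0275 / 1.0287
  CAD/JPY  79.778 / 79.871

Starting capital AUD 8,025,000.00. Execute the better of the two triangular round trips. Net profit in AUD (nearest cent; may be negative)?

Net profit: AUD 121,181.07

Best loop AUD → JPY → CAD → AUD:
AUD 8,025,000.00 × 83.404 (sell AUD at bid) = JPY 669,317,100
JPY 669,317,100 ÷ 79.871 (buy CAD at ask) = CAD 8,379,976.46
CAD 8,379,976.46 ÷ 1.0287 (buy AUD at ask) = AUD 8,146,181.07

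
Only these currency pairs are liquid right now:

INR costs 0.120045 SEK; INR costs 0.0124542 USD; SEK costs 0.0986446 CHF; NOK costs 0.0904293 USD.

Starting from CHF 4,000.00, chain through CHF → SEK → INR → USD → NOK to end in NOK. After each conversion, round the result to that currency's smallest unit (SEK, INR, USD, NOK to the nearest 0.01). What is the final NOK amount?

CHF 4,000.00 ÷ 0.0986446 = SEK 40,549.61
SEK 40,549.61 ÷ 0.120045 = INR 337,786.75
INR 337,786.75 × 0.0124542 = USD 4,206.86
USD 4,206.86 ÷ 0.0904293 = NOK 46,520.98

NOK 46,520.98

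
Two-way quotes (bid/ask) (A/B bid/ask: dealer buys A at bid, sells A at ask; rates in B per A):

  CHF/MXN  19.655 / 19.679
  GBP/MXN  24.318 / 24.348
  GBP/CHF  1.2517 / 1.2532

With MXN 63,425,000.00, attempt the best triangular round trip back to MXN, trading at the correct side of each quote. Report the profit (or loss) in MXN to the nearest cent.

Net profit: MXN 662,079.84

Best loop MXN → GBP → CHF → MXN:
MXN 63,425,000.00 ÷ 24.348 (buy GBP at ask) = GBP 2,604,936.75
GBP 2,604,936.75 × 1.2517 (sell GBP at bid) = CHF 3,260,599.33
CHF 3,260,599.33 × 19.655 (sell CHF at bid) = MXN 64,087,079.84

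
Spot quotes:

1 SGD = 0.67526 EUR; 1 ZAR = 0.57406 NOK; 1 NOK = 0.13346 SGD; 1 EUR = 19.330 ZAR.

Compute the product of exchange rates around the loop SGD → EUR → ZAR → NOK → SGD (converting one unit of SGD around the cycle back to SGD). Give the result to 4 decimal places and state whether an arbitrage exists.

1.0000 (no arbitrage)

Around SGD → EUR → ZAR → NOK → SGD: 1 × 0.67526 × 19.330 × 0.57406 × 0.13346 = 1.000026
Product ≈ 1 (deviation 0.003%, within rounding noise).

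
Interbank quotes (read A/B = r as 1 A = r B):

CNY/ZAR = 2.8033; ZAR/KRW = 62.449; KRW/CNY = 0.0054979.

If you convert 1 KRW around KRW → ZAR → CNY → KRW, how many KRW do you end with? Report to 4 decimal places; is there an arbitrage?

Around KRW → ZAR → CNY → KRW: 1 ÷ 62.449 ÷ 2.8033 ÷ 0.0054979 = 1.038982
Product > 1; profitable direction is KRW → ZAR → CNY → KRW.

1.0390 (arbitrage exists)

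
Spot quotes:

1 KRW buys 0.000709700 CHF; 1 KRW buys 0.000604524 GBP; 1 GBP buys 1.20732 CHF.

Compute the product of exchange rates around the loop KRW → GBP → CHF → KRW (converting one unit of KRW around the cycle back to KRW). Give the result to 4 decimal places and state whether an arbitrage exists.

Around KRW → GBP → CHF → KRW: 1 × 0.000604524 × 1.20732 ÷ 0.000709700 = 1.028398
Product > 1; profitable direction is KRW → GBP → CHF → KRW.

1.0284 (arbitrage exists)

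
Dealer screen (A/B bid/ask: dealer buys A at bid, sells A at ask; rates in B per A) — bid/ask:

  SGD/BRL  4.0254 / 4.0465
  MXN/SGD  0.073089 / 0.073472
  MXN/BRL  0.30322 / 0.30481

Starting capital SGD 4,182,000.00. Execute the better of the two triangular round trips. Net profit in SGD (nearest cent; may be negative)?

Net profit: SGD 83,210.46

Best loop SGD → MXN → BRL → SGD:
SGD 4,182,000.00 ÷ 0.073472 (buy MXN at ask) = MXN 56,919,642.86
MXN 56,919,642.86 × 0.30322 (sell MXN at bid) = BRL 17,259,174.11
BRL 17,259,174.11 ÷ 4.0465 (buy SGD at ask) = SGD 4,265,210.46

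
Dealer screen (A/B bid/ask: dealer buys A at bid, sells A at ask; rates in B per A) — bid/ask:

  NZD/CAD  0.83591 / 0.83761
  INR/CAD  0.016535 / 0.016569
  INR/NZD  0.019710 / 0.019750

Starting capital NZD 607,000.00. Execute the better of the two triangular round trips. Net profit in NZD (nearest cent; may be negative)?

Net result: NZD -286.11 (no profitable arbitrage after spreads)

Best loop NZD → INR → CAD → NZD:
NZD 607,000.00 ÷ 0.019750 (buy INR at ask) = INR 30,734,177.22
INR 30,734,177.22 × 0.016535 (sell INR at bid) = CAD 508,189.62
CAD 508,189.62 ÷ 0.83761 (buy NZD at ask) = NZD 606,713.89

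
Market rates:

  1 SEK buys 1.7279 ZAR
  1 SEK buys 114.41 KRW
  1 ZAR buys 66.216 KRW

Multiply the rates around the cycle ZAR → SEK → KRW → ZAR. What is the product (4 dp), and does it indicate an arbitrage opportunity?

Around ZAR → SEK → KRW → ZAR: 1 ÷ 1.7279 × 114.41 ÷ 66.216 = 0.999960
Product ≈ 1 (deviation 0.004%, within rounding noise).

1.0000 (no arbitrage)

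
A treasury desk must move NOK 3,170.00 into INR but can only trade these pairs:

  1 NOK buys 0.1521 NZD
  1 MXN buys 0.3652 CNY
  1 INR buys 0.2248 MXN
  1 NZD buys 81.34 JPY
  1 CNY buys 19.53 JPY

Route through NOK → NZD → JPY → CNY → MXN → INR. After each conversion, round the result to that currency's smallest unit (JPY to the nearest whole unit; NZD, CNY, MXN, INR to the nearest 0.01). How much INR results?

INR 24,460.59

NOK 3,170.00 × 0.1521 = NZD 482.16
NZD 482.16 × 81.34 = JPY 39,219
JPY 39,219 ÷ 19.53 = CNY 2,008.14
CNY 2,008.14 ÷ 0.3652 = MXN 5,498.74
MXN 5,498.74 ÷ 0.2248 = INR 24,460.59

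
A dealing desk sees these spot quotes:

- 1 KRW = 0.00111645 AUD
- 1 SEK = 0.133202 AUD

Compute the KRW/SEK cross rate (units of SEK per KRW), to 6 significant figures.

KRW/SEK = 0.00838163

1 KRW × 0.00111645 = 0.00111645 AUD
0.00111645 AUD ÷ 0.133202 = 0.00838163 SEK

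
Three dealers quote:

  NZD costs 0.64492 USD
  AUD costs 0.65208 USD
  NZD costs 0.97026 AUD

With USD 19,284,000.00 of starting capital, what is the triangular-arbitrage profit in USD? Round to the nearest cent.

Profit: USD 372,851.67

Profitable loop is USD → AUD → NZD → USD:
USD 19,284,000.00 ÷ 0.65208 = AUD 29,573,058.52
AUD 29,573,058.52 ÷ 0.97026 = NZD 30,479,519.43
NZD 30,479,519.43 × 0.64492 = USD 19,656,851.67
Profit = USD 19,656,851.67 − USD 19,284,000.00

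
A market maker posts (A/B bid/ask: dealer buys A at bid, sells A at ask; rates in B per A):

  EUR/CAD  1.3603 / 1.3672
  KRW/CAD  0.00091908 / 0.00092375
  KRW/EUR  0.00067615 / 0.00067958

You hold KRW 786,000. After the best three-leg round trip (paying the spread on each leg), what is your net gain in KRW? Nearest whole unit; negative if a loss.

Net result: KRW -3,389 (no profitable arbitrage after spreads)

Best loop KRW → EUR → CAD → KRW:
KRW 786,000 × 0.00067615 (sell KRW at bid) = EUR 531.45
EUR 531.45 × 1.3603 (sell EUR at bid) = CAD 722.94
CAD 722.94 ÷ 0.00092375 (buy KRW at ask) = KRW 782,611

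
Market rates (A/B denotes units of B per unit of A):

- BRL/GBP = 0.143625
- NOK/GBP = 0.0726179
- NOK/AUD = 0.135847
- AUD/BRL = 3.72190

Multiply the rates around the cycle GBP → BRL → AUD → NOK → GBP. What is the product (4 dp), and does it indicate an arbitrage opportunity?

Around GBP → BRL → AUD → NOK → GBP: 1 ÷ 0.143625 ÷ 3.72190 ÷ 0.135847 × 0.0726179 = 0.999997
Product ≈ 1 (deviation 0.000%, within rounding noise).

1.0000 (no arbitrage)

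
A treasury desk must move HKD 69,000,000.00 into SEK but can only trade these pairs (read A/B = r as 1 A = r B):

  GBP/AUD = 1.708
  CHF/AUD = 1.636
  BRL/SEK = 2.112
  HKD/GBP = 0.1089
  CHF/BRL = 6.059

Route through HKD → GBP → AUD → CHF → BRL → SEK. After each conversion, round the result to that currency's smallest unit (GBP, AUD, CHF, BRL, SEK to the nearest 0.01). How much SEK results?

SEK 100,386,752.25

HKD 69,000,000.00 × 0.1089 = GBP 7,514,100.00
GBP 7,514,100.00 × 1.708 = AUD 12,834,082.80
AUD 12,834,082.80 ÷ 1.636 = CHF 7,844,793.89
CHF 7,844,793.89 × 6.059 = BRL 47,531,606.18
BRL 47,531,606.18 × 2.112 = SEK 100,386,752.25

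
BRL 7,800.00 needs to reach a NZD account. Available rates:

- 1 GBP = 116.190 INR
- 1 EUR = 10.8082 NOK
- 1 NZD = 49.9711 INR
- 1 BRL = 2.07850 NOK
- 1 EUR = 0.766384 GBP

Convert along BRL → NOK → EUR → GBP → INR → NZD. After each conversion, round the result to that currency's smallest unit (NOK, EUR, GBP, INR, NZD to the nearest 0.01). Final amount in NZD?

NZD 2,672.94

BRL 7,800.00 × 2.07850 = NOK 16,212.30
NOK 16,212.30 ÷ 10.8082 = EUR 1,500.00
EUR 1,500.00 × 0.766384 = GBP 1,149.58
GBP 1,149.58 × 116.190 = INR 133,569.70
INR 133,569.70 ÷ 49.9711 = NZD 2,672.94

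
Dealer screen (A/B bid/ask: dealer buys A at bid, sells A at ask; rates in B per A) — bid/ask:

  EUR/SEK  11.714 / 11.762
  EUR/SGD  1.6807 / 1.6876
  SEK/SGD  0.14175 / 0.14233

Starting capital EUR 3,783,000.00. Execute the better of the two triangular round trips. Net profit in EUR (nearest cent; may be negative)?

Best loop EUR → SGD → SEK → EUR:
EUR 3,783,000.00 × 1.6807 (sell EUR at bid) = SGD 6,358,088.10
SGD 6,358,088.10 ÷ 0.14233 (buy SEK at ask) = SEK 44,671,454.37
SEK 44,671,454.37 ÷ 11.762 (buy EUR at ask) = EUR 3,797,947.15

Net profit: EUR 14,947.15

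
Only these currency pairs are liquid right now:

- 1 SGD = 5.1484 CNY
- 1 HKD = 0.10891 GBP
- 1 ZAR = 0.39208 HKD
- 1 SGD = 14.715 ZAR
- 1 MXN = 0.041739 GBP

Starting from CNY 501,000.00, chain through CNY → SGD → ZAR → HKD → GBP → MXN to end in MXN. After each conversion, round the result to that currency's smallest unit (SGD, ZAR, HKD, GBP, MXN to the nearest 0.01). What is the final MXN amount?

MXN 1,464,961.31

CNY 501,000.00 ÷ 5.1484 = SGD 97,311.79
SGD 97,311.79 × 14.715 = ZAR 1,431,942.99
ZAR 1,431,942.99 × 0.39208 = HKD 561,436.21
HKD 561,436.21 × 0.10891 = GBP 61,146.02
GBP 61,146.02 ÷ 0.041739 = MXN 1,464,961.31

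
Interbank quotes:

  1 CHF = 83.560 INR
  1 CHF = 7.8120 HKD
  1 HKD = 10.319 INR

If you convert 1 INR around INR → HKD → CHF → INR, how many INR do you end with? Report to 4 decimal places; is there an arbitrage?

Around INR → HKD → CHF → INR: 1 ÷ 10.319 ÷ 7.8120 × 83.560 = 1.036570
Product > 1; profitable direction is INR → HKD → CHF → INR.

1.0366 (arbitrage exists)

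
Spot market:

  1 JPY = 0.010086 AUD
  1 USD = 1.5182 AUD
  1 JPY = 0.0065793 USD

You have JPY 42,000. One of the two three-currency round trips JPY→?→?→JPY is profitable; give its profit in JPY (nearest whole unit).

Profitable loop is JPY → AUD → USD → JPY:
JPY 42,000 × 0.010086 = AUD 423.61
AUD 423.61 ÷ 1.5182 = USD 279.02
USD 279.02 ÷ 0.0065793 = JPY 42,409
Profit = JPY 42,409 − JPY 42,000

Profit: JPY 409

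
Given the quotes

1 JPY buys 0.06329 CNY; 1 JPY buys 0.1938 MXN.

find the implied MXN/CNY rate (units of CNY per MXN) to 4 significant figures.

1 MXN ÷ 0.1938 = 5.15996 JPY
5.15996 JPY × 0.06329 = 0.326574 CNY

MXN/CNY = 0.3266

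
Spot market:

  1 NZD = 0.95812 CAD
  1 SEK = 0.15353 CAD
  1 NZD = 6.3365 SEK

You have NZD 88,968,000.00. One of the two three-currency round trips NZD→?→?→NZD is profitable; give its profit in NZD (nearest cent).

Profit: NZD 1,367,116.93

Profitable loop is NZD → SEK → CAD → NZD:
NZD 88,968,000.00 × 6.3365 = SEK 563,745,732.00
SEK 563,745,732.00 × 0.15353 = CAD 86,551,882.23
CAD 86,551,882.23 ÷ 0.95812 = NZD 90,335,116.93
Profit = NZD 90,335,116.93 − NZD 88,968,000.00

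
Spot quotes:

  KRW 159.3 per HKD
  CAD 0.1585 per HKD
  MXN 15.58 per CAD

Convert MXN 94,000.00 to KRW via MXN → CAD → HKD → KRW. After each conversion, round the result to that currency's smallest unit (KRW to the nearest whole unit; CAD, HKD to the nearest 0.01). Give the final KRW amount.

MXN 94,000.00 ÷ 15.58 = CAD 6,033.38
CAD 6,033.38 ÷ 0.1585 = HKD 38,065.49
HKD 38,065.49 × 159.3 = KRW 6,063,833

KRW 6,063,833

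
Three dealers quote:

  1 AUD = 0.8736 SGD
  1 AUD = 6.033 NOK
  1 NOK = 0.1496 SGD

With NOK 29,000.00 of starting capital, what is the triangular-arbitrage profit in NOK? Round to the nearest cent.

Profitable loop is NOK → SGD → AUD → NOK:
NOK 29,000.00 × 0.1496 = SGD 4,338.40
SGD 4,338.40 ÷ 0.8736 = AUD 4,966.12
AUD 4,966.12 × 6.033 = NOK 29,960.59
Profit = NOK 29,960.59 − NOK 29,000.00

Profit: NOK 960.59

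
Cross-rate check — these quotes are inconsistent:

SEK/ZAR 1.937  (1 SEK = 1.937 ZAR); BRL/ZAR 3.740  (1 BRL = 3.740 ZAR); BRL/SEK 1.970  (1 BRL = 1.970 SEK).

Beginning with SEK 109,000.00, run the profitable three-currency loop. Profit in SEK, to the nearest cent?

Profit: SEK 2,211.77

Profitable loop is SEK → ZAR → BRL → SEK:
SEK 109,000.00 × 1.937 = ZAR 211,133.00
ZAR 211,133.00 ÷ 3.740 = BRL 56,452.67
BRL 56,452.67 × 1.970 = SEK 111,211.77
Profit = SEK 111,211.77 − SEK 109,000.00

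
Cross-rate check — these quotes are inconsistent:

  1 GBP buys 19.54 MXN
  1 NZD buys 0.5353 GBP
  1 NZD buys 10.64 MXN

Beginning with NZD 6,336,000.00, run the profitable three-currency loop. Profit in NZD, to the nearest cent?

Profitable loop is NZD → MXN → GBP → NZD:
NZD 6,336,000.00 × 10.64 = MXN 67,415,040.00
MXN 67,415,040.00 ÷ 19.54 = GBP 3,450,104.40
GBP 3,450,104.40 ÷ 0.5353 = NZD 6,445,179.15
Profit = NZD 6,445,179.15 − NZD 6,336,000.00

Profit: NZD 109,179.15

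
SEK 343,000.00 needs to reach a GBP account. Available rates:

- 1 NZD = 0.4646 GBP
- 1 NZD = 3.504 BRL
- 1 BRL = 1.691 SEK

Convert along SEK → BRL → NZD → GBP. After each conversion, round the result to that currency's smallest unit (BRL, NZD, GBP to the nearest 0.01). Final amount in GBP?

SEK 343,000.00 ÷ 1.691 = BRL 202,838.56
BRL 202,838.56 ÷ 3.504 = NZD 57,887.72
NZD 57,887.72 × 0.4646 = GBP 26,894.63

GBP 26,894.63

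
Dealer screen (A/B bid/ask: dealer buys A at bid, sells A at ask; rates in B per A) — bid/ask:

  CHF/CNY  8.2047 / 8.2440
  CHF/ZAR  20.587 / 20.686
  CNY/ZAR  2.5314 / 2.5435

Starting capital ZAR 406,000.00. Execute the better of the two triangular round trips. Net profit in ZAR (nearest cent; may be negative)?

Net profit: ZAR 1,636.44

Best loop ZAR → CHF → CNY → ZAR:
ZAR 406,000.00 ÷ 20.686 (buy CHF at ask) = CHF 19,626.80
CHF 19,626.80 × 8.2047 (sell CHF at bid) = CNY 161,032.01
CNY 161,032.01 × 2.5314 (sell CNY at bid) = ZAR 407,636.44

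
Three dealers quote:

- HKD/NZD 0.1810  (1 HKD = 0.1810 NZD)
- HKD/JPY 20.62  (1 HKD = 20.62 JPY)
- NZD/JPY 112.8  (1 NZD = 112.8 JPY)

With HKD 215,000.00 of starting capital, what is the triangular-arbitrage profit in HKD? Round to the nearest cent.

Profit: HKD 2,139.81

Profitable loop is HKD → JPY → NZD → HKD:
HKD 215,000.00 × 20.62 = JPY 4,433,300
JPY 4,433,300 ÷ 112.8 = NZD 39,302.30
NZD 39,302.30 ÷ 0.1810 = HKD 217,139.81
Profit = HKD 217,139.81 − HKD 215,000.00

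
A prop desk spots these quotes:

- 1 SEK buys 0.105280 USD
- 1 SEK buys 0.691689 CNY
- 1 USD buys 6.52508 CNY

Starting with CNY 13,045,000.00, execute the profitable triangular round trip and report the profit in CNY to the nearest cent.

Profit: CNY 89,793.08

Profitable loop is CNY → USD → SEK → CNY:
CNY 13,045,000.00 ÷ 6.52508 = USD 1,999,209.21
USD 1,999,209.21 ÷ 0.105280 = SEK 18,989,449.14
SEK 18,989,449.14 × 0.691689 = CNY 13,134,793.08
Profit = CNY 13,134,793.08 − CNY 13,045,000.00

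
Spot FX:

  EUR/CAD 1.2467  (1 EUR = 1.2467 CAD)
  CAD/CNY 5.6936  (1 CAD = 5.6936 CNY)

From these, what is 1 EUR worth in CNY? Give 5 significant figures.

EUR/CNY = 7.0982

1 EUR × 1.2467 = 1.2467 CAD
1.2467 CAD × 5.6936 = 7.09821 CNY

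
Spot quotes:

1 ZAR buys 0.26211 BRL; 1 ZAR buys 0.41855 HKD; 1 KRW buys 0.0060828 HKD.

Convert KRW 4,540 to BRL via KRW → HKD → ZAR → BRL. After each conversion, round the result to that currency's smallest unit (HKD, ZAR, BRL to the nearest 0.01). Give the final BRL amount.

BRL 17.30

KRW 4,540 × 0.0060828 = HKD 27.62
HKD 27.62 ÷ 0.41855 = ZAR 65.99
ZAR 65.99 × 0.26211 = BRL 17.30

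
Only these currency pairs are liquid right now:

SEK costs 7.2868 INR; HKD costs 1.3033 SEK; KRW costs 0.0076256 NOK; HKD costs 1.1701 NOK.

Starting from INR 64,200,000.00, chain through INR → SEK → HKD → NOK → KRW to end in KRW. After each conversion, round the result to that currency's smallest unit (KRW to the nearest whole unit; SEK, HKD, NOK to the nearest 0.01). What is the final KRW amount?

INR 64,200,000.00 ÷ 7.2868 = SEK 8,810,451.78
SEK 8,810,451.78 ÷ 1.3033 = HKD 6,760,110.32
HKD 6,760,110.32 × 1.1701 = NOK 7,910,005.09
NOK 7,910,005.09 ÷ 0.0076256 = KRW 1,037,296,093

KRW 1,037,296,093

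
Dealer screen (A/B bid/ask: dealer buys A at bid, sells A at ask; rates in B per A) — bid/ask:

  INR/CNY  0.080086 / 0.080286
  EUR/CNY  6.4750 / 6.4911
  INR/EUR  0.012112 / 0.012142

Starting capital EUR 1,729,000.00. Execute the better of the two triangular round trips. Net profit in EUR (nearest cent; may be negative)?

Best loop EUR → INR → CNY → EUR:
EUR 1,729,000.00 ÷ 0.012142 (buy INR at ask) = INR 142,398,286.94
INR 142,398,286.94 × 0.080086 (sell INR at bid) = CNY 11,404,109.21
CNY 11,404,109.21 ÷ 6.4911 (buy EUR at ask) = EUR 1,756,883.92

Net profit: EUR 27,883.92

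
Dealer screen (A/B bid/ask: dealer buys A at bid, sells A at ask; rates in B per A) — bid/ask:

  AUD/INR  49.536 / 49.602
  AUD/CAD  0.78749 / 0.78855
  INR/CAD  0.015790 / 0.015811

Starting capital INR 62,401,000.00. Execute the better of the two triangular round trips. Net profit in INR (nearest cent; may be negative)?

Net profit: INR 257,222.47

Best loop INR → AUD → CAD → INR:
INR 62,401,000.00 ÷ 49.602 (buy AUD at ask) = AUD 1,258,033.95
AUD 1,258,033.95 × 0.78749 (sell AUD at bid) = CAD 990,689.16
CAD 990,689.16 ÷ 0.015811 (buy INR at ask) = INR 62,658,222.47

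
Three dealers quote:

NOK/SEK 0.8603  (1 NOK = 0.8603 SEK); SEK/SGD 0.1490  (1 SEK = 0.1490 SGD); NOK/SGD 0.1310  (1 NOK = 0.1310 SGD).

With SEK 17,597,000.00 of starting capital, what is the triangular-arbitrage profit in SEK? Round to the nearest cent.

Profitable loop is SEK → NOK → SGD → SEK:
SEK 17,597,000.00 ÷ 0.8603 = NOK 20,454,492.62
NOK 20,454,492.62 × 0.1310 = SGD 2,679,538.53
SGD 2,679,538.53 ÷ 0.1490 = SEK 17,983,480.09
Profit = SEK 17,983,480.09 − SEK 17,597,000.00

Profit: SEK 386,480.09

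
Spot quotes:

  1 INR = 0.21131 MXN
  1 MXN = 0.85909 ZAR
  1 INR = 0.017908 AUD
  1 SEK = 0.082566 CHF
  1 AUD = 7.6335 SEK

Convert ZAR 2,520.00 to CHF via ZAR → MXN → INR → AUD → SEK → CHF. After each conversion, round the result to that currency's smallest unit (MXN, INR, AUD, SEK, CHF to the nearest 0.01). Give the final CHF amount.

CHF 156.68

ZAR 2,520.00 ÷ 0.85909 = MXN 2,933.34
MXN 2,933.34 ÷ 0.21131 = INR 13,881.69
INR 13,881.69 × 0.017908 = AUD 248.59
AUD 248.59 × 7.6335 = SEK 1,897.61
SEK 1,897.61 × 0.082566 = CHF 156.68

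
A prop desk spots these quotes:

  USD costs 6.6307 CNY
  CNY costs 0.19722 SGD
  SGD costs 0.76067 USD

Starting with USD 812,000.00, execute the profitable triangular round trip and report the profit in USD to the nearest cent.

Profitable loop is USD → SGD → CNY → USD:
USD 812,000.00 ÷ 0.76067 = SGD 1,067,479.98
SGD 1,067,479.98 ÷ 0.19722 = CNY 5,412,635.56
CNY 5,412,635.56 ÷ 6.6307 = USD 816,299.27
Profit = USD 816,299.27 − USD 812,000.00

Profit: USD 4,299.27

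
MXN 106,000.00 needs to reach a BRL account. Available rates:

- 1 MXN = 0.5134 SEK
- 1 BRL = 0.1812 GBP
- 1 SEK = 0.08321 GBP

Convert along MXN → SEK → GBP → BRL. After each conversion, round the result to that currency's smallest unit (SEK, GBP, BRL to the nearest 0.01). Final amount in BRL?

MXN 106,000.00 × 0.5134 = SEK 54,420.40
SEK 54,420.40 × 0.08321 = GBP 4,528.32
GBP 4,528.32 ÷ 0.1812 = BRL 24,990.73

BRL 24,990.73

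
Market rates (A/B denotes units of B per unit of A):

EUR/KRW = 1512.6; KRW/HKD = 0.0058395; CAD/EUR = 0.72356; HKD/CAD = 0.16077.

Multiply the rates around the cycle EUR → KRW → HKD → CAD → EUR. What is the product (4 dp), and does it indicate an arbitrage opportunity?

Around EUR → KRW → HKD → CAD → EUR: 1 × 1512.6 × 0.0058395 × 0.16077 × 0.72356 = 1.027494
Product > 1; profitable direction is EUR → KRW → HKD → CAD → EUR.

1.0275 (arbitrage exists)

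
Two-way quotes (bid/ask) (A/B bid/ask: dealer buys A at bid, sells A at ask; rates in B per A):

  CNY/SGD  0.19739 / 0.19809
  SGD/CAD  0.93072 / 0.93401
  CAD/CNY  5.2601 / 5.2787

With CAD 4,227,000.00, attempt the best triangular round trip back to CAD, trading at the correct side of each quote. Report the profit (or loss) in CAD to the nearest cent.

Net profit: CAD 101,039.23

Best loop CAD → SGD → CNY → CAD:
CAD 4,227,000.00 ÷ 0.93401 (buy SGD at ask) = SGD 4,525,647.48
SGD 4,525,647.48 ÷ 0.19809 (buy CNY at ask) = CNY 22,846,420.70
CNY 22,846,420.70 ÷ 5.2787 (buy CAD at ask) = CAD 4,328,039.23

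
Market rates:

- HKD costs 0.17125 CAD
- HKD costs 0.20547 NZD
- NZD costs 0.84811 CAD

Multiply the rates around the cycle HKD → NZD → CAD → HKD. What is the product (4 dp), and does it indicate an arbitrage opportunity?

Around HKD → NZD → CAD → HKD: 1 × 0.20547 × 0.84811 ÷ 0.17125 = 1.017583
Product > 1; profitable direction is HKD → NZD → CAD → HKD.

1.0176 (arbitrage exists)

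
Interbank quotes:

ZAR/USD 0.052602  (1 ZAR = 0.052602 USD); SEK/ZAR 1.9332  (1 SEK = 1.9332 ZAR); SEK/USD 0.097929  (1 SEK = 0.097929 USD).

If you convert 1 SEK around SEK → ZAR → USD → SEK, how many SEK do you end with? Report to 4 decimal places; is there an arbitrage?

Around SEK → ZAR → USD → SEK: 1 × 1.9332 × 0.052602 ÷ 0.097929 = 1.038407
Product > 1; profitable direction is SEK → ZAR → USD → SEK.

1.0384 (arbitrage exists)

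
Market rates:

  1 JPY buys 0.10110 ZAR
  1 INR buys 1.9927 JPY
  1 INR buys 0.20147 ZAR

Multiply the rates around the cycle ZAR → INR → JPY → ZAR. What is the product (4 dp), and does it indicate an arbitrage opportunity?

Around ZAR → INR → JPY → ZAR: 1 ÷ 0.20147 × 1.9927 × 0.10110 = 0.999960
Product ≈ 1 (deviation 0.004%, within rounding noise).

1.0000 (no arbitrage)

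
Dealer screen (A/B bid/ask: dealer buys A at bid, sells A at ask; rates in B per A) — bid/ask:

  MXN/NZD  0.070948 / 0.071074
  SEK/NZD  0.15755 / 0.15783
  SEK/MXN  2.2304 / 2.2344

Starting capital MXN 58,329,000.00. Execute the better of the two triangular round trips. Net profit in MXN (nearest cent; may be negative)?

Net profit: MXN 152,417.15

Best loop MXN → NZD → SEK → MXN:
MXN 58,329,000.00 × 0.070948 (sell MXN at bid) = NZD 4,138,325.89
NZD 4,138,325.89 ÷ 0.15783 (buy SEK at ask) = SEK 26,220,147.58
SEK 26,220,147.58 × 2.2304 (sell SEK at bid) = MXN 58,481,417.15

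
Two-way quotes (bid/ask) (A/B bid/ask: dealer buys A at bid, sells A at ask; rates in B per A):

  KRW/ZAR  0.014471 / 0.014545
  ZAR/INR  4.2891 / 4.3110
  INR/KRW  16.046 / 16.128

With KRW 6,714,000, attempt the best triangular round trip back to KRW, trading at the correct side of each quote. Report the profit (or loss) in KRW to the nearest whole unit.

Best loop KRW → ZAR → INR → KRW:
KRW 6,714,000 × 0.014471 (sell KRW at bid) = ZAR 97,158.29
ZAR 97,158.29 × 4.2891 (sell ZAR at bid) = INR 416,721.64
INR 416,721.64 × 16.046 (sell INR at bid) = KRW 6,686,715

Net result: KRW -27,285 (no profitable arbitrage after spreads)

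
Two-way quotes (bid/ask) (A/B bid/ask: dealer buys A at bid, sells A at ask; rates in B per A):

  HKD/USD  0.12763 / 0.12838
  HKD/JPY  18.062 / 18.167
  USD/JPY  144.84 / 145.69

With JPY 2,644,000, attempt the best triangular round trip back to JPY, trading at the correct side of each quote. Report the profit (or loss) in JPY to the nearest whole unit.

Best loop JPY → HKD → USD → JPY:
JPY 2,644,000 ÷ 18.167 (buy HKD at ask) = HKD 145,538.61
HKD 145,538.61 × 0.12763 (sell HKD at bid) = USD 18,575.09
USD 18,575.09 × 144.84 (sell USD at bid) = JPY 2,690,417

Net profit: JPY 46,417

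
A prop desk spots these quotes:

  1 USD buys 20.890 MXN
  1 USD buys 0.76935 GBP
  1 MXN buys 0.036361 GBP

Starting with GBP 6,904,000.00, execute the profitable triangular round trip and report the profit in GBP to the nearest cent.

Profitable loop is GBP → MXN → USD → GBP:
GBP 6,904,000.00 ÷ 0.036361 = MXN 189,873,765.85
MXN 189,873,765.85 ÷ 20.890 = USD 9,089,218.09
USD 9,089,218.09 × 0.76935 = GBP 6,992,789.94
Profit = GBP 6,992,789.94 − GBP 6,904,000.00

Profit: GBP 88,789.94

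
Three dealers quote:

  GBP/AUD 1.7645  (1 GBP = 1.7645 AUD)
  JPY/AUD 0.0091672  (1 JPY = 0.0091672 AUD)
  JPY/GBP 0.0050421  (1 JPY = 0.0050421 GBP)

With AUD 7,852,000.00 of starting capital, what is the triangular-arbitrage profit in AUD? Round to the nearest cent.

Profitable loop is AUD → GBP → JPY → AUD:
AUD 7,852,000.00 ÷ 1.7645 = GBP 4,449,985.83
GBP 4,449,985.83 ÷ 0.0050421 = JPY 882,565,961
JPY 882,565,961 × 0.0091672 = AUD 8,090,658.68
Profit = AUD 8,090,658.68 − AUD 7,852,000.00

Profit: AUD 238,658.68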